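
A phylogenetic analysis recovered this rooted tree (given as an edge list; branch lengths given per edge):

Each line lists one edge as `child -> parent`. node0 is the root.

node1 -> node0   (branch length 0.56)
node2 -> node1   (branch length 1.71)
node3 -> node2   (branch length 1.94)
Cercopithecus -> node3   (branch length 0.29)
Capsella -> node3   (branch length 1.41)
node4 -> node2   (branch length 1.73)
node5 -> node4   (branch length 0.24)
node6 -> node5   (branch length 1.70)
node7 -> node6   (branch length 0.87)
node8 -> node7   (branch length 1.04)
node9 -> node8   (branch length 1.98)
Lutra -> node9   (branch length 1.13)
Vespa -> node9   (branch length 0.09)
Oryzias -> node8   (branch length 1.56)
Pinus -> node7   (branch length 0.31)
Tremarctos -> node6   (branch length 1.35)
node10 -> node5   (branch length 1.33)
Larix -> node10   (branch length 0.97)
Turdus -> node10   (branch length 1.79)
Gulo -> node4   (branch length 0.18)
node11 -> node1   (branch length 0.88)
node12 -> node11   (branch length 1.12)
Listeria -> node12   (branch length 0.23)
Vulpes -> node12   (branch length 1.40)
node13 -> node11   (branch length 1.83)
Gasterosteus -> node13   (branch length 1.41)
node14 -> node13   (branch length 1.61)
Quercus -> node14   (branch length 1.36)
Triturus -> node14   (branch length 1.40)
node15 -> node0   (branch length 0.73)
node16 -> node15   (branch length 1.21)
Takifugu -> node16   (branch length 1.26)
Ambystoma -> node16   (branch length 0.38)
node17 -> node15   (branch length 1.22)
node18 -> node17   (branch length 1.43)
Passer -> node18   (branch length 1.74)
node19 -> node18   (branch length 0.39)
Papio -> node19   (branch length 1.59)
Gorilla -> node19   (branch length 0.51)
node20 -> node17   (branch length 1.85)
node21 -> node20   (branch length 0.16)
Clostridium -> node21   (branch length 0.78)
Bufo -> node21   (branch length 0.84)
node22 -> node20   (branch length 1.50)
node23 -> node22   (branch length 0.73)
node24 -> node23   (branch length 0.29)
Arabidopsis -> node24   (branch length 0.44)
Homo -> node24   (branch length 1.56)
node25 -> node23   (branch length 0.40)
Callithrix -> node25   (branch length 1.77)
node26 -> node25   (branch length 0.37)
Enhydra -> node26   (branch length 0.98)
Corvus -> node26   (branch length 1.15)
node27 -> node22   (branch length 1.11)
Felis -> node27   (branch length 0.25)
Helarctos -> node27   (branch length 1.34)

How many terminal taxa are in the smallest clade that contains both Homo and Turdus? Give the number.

29

The MRCA of Homo and Turdus is the root, so the clade is the entire tree.
That clade contains 29 terminal taxa: Ambystoma, Arabidopsis, Bufo, Callithrix, Capsella, Cercopithecus, Clostridium, Corvus, Enhydra, Felis, Gasterosteus, Gorilla, Gulo, Helarctos, Homo, Larix, Listeria, Lutra, Oryzias, Papio, Passer, Pinus, Quercus, Takifugu, Tremarctos, Triturus, Turdus, Vespa, Vulpes.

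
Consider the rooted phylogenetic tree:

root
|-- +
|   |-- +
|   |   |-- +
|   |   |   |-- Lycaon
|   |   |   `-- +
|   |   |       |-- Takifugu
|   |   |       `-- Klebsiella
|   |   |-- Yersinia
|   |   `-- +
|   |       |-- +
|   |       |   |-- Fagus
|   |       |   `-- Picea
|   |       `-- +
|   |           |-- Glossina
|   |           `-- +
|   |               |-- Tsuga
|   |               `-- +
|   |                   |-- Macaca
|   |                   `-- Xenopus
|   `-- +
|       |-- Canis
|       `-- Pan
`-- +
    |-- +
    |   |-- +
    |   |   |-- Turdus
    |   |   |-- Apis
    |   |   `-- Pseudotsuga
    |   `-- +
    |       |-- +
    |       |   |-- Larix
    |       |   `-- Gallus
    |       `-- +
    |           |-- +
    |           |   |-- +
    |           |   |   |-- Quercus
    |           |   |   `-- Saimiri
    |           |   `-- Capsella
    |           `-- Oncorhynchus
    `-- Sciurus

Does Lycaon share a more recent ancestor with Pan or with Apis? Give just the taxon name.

The MRCA of Lycaon and Pan subtends (((Lycaon,(Takifugu,Klebsiella)),Yersinia,((Fagus,Picea),(Glossina,(Tsuga,(Macaca,Xenopus))))),(Canis,Pan)) (12 taxa).
The MRCA of Lycaon and Apis is the root, subtending the entire tree (22 taxa).
The first is nested inside the second, so Lycaon shares a more recent common ancestor with Pan.

Pan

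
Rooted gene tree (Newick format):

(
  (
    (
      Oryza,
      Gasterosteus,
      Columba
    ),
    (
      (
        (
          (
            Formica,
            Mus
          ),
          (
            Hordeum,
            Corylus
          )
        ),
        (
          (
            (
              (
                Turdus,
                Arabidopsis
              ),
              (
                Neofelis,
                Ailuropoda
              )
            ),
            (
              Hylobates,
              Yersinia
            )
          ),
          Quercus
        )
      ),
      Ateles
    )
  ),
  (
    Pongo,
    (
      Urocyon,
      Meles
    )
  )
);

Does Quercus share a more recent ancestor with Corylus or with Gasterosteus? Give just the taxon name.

The MRCA of Quercus and Corylus subtends (((Formica,Mus),(Hordeum,Corylus)),((((Turdus,Arabidopsis),(Neofelis,Ailuropoda)),(Hylobates,Yersinia)),Quercus)) (11 taxa).
The MRCA of Quercus and Gasterosteus subtends ((Oryza,Gasterosteus,Columba),((((Formica,Mus),(Hordeum,Corylus)),((((Turdus,Arabidopsis),(Neofelis,Ailuropoda)),(Hylobates,Yersinia)),Quercus)),Ateles)) (15 taxa).
The first is nested inside the second, so Quercus shares a more recent common ancestor with Corylus.

Corylus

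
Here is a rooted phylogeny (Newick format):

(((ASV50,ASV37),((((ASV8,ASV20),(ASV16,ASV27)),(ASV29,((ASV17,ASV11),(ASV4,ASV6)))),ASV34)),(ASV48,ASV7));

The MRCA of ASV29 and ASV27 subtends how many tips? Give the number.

The MRCA of ASV29 and ASV27 is the node subtending (((ASV8,ASV20),(ASV16,ASV27)),(ASV29,((ASV17,ASV11),(ASV4,ASV6)))).
That clade contains 9 terminal taxa: ASV11, ASV16, ASV17, ASV20, ASV27, ASV29, ASV4, ASV6, ASV8.

9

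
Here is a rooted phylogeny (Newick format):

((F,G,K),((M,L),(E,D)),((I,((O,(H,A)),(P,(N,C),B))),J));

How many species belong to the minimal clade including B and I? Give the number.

The MRCA of B and I is the node subtending (I,((O,(H,A)),(P,(N,C),B))).
That clade contains 8 terminal taxa: A, B, C, H, I, N, O, P.

8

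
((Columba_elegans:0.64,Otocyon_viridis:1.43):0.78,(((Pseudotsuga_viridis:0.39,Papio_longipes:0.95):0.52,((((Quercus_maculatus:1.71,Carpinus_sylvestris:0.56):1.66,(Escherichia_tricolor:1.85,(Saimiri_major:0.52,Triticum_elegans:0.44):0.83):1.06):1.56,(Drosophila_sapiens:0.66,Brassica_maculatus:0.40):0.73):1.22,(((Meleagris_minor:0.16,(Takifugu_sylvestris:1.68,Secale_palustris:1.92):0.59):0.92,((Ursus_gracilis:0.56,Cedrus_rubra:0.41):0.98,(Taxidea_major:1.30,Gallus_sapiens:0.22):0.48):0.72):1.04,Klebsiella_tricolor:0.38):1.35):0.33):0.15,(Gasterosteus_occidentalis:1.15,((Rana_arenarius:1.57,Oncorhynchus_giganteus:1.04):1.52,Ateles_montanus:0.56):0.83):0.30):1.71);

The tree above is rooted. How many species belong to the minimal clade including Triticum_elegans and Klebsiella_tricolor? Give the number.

15

The MRCA of Triticum_elegans and Klebsiella_tricolor is the node subtending ((((Quercus_maculatus,Carpinus_sylvestris),(Escherichia_tricolor,(Saimiri_major,Triticum_elegans))),(Drosophila_sapiens,Brassica_maculatus)),(((Meleagris_minor,(Takifugu_sylvestris,Secale_palustris)),((Ursus_gracilis,Cedrus_rubra),(Taxidea_major,Gallus_sapiens))),Klebsiella_tricolor)).
That clade contains 15 terminal taxa: Brassica_maculatus, Carpinus_sylvestris, Cedrus_rubra, Drosophila_sapiens, Escherichia_tricolor, Gallus_sapiens, Klebsiella_tricolor, Meleagris_minor, Quercus_maculatus, Saimiri_major, Secale_palustris, Takifugu_sylvestris, Taxidea_major, Triticum_elegans, Ursus_gracilis.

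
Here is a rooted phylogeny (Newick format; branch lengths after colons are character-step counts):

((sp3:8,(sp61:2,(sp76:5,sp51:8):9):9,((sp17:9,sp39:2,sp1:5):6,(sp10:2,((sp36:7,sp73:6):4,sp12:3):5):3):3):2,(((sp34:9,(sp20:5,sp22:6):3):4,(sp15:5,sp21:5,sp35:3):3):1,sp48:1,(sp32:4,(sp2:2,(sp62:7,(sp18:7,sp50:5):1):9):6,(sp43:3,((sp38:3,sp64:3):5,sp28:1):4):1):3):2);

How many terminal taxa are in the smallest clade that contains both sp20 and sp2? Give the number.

16

The MRCA of sp20 and sp2 is the node subtending (((sp34,(sp20,sp22)),(sp15,sp21,sp35)),sp48,(sp32,(sp2,(sp62,(sp18,sp50))),(sp43,((sp38,sp64),sp28)))).
That clade contains 16 terminal taxa: sp15, sp18, sp2, sp20, sp21, sp22, sp28, sp32, sp34, sp35, sp38, sp43, sp48, sp50, sp62, sp64.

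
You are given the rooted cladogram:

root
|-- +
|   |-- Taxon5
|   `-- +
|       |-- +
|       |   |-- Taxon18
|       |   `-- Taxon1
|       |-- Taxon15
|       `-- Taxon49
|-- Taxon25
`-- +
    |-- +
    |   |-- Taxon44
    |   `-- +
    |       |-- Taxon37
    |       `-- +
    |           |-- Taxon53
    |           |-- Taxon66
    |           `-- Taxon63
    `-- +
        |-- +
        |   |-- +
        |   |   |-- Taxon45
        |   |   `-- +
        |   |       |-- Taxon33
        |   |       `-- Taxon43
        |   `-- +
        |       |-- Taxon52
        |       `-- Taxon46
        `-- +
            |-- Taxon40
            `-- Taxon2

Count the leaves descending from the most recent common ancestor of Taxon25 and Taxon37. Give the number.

The MRCA of Taxon25 and Taxon37 is the root, so the clade is the entire tree.
That clade contains 18 terminal taxa: Taxon1, Taxon15, Taxon18, Taxon2, Taxon25, Taxon33, Taxon37, Taxon40, Taxon43, Taxon44, Taxon45, Taxon46, Taxon49, Taxon5, Taxon52, Taxon53, Taxon63, Taxon66.

18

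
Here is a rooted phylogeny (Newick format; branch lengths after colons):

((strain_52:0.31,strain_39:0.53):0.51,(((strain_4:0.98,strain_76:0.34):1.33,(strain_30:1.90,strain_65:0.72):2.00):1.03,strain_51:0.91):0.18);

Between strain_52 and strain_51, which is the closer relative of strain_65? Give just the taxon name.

strain_51

The MRCA of strain_65 and strain_51 subtends (((strain_4,strain_76),(strain_30,strain_65)),strain_51) (5 taxa).
The MRCA of strain_65 and strain_52 is the root, subtending the entire tree (7 taxa).
The first is nested inside the second, so strain_65 shares a more recent common ancestor with strain_51.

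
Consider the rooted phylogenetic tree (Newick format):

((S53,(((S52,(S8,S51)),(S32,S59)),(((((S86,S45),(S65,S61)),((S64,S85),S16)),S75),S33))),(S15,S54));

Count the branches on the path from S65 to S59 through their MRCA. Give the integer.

The MRCA of S65 and S59 is the node subtending (((S52,(S8,S51)),(S32,S59)),(((((S86,S45),(S65,S61)),((S64,S85),S16)),S75),S33)).
From S65 up to that node: 6 branches. From S59 up to the same node: 3 branches. Total: 6 + 3 = 9.

9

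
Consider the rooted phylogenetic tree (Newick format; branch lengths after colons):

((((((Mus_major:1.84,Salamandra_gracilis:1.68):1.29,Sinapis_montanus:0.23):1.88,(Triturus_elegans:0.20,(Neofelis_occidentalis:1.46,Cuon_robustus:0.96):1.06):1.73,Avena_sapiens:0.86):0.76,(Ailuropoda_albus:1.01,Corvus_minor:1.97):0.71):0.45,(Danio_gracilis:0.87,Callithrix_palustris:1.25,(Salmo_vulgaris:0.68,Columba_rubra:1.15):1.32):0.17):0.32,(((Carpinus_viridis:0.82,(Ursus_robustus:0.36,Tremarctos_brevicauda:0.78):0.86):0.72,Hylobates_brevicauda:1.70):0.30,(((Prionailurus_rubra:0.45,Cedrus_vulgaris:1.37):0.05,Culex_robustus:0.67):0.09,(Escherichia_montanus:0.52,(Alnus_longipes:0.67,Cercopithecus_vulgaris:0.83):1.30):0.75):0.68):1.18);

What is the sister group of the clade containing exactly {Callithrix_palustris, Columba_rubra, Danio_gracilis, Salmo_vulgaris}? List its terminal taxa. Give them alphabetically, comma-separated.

The clade containing exactly {Callithrix_palustris, Columba_rubra, Danio_gracilis, Salmo_vulgaris} attaches to the tree at the node subtending (((((Mus_major,Salamandra_gracilis),Sinapis_montanus),(Triturus_elegans,(Neofelis_occidentalis,Cuon_robustus)),Avena_sapiens),(Ailuropoda_albus,Corvus_minor)),(Danio_gracilis,Callithrix_palustris,(Salmo_vulgaris,Columba_rubra))).
The other lineage descending from that same node — the sister group — is ((((Mus_major,Salamandra_gracilis),Sinapis_montanus),(Triturus_elegans,(Neofelis_occidentalis,Cuon_robustus)),Avena_sapiens),(Ailuropoda_albus,Corvus_minor)); its 9 tips in alphabetical order are the answer.

Ailuropoda_albus, Avena_sapiens, Corvus_minor, Cuon_robustus, Mus_major, Neofelis_occidentalis, Salamandra_gracilis, Sinapis_montanus, Triturus_elegans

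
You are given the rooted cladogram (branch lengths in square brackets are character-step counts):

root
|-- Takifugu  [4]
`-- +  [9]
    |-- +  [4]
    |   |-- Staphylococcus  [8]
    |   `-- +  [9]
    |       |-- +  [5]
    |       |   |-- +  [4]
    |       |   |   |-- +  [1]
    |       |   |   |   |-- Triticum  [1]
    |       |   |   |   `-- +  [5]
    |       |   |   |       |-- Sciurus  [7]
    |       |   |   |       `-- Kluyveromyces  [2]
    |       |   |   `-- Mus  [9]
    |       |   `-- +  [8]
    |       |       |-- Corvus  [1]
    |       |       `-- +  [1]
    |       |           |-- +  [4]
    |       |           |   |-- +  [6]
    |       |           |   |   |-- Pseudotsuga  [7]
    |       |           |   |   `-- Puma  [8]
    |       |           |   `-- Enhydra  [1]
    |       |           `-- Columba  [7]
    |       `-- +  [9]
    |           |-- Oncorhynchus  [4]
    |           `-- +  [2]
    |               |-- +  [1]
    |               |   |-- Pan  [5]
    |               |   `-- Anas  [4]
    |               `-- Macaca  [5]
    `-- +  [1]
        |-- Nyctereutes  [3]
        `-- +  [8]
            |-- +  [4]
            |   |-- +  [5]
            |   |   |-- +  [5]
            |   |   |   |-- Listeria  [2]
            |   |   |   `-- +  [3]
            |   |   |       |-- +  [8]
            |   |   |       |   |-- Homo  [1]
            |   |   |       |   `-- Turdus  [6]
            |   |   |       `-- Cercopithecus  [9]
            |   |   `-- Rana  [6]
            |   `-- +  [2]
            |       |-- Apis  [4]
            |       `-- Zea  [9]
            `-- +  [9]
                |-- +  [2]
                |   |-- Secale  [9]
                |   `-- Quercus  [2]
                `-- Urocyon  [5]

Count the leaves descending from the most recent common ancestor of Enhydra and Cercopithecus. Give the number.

The MRCA of Enhydra and Cercopithecus is the node subtending ((Staphylococcus,((((Triticum,(Sciurus,Kluyveromyces)),Mus),(Corvus,(((Pseudotsuga,Puma),Enhydra),Columba))),(Oncorhynchus,((Pan,Anas),Macaca)))),(Nyctereutes,((((Listeria,((Homo,Turdus),Cercopithecus)),Rana),(Apis,Zea)),((Secale,Quercus),Urocyon)))).
That clade contains 25 terminal taxa: Anas, Apis, Cercopithecus, Columba, Corvus, Enhydra, Homo, Kluyveromyces, Listeria, Macaca, Mus, Nyctereutes, Oncorhynchus, Pan, Pseudotsuga, Puma, Quercus, Rana, Sciurus, Secale, Staphylococcus, Triticum, Turdus, Urocyon, Zea.

25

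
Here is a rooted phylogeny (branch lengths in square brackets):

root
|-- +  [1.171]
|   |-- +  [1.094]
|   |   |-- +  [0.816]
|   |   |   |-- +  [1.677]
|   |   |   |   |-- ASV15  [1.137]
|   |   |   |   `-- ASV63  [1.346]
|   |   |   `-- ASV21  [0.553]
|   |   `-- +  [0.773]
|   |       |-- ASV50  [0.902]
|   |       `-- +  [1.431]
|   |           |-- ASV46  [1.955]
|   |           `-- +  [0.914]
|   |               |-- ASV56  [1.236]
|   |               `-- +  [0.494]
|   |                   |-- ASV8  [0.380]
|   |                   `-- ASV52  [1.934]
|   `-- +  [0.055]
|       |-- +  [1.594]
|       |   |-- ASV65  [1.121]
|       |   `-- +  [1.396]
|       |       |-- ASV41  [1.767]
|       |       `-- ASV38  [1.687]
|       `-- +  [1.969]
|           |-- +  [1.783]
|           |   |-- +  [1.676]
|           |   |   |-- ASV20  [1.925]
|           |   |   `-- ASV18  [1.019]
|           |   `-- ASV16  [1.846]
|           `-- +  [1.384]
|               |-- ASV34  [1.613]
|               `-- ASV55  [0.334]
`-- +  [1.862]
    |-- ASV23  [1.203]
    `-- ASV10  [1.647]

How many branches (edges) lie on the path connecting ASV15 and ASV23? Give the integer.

7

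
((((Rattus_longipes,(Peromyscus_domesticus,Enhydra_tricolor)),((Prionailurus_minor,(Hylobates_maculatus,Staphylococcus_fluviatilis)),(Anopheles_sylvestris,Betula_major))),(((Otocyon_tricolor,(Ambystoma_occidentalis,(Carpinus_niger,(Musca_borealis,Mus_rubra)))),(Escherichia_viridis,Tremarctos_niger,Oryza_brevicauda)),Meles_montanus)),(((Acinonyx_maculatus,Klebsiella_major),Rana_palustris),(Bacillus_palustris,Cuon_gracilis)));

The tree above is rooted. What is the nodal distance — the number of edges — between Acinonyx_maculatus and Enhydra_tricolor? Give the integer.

9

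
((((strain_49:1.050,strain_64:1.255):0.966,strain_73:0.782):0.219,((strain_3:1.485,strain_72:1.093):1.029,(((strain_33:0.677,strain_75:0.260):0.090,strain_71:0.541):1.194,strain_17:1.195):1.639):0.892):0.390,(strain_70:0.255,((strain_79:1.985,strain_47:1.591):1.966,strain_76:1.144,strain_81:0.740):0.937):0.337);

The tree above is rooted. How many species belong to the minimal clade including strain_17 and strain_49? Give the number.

The MRCA of strain_17 and strain_49 is the node subtending (((strain_49,strain_64),strain_73),((strain_3,strain_72),(((strain_33,strain_75),strain_71),strain_17))).
That clade contains 9 terminal taxa: strain_17, strain_3, strain_33, strain_49, strain_64, strain_71, strain_72, strain_73, strain_75.

9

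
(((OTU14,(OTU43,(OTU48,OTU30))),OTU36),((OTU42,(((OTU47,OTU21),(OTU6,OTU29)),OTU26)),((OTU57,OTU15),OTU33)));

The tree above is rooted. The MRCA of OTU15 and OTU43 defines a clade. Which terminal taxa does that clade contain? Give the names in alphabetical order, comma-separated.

OTU14, OTU15, OTU21, OTU26, OTU29, OTU30, OTU33, OTU36, OTU42, OTU43, OTU47, OTU48, OTU57, OTU6

Tracing OTU15: it sits inside (OTU57,OTU15).
Tracing OTU43: it sits inside (OTU43,(OTU48,OTU30)).
The smallest clade enclosing both is the whole tree (their MRCA is the root), so the answer is all 14 tips in alphabetical order.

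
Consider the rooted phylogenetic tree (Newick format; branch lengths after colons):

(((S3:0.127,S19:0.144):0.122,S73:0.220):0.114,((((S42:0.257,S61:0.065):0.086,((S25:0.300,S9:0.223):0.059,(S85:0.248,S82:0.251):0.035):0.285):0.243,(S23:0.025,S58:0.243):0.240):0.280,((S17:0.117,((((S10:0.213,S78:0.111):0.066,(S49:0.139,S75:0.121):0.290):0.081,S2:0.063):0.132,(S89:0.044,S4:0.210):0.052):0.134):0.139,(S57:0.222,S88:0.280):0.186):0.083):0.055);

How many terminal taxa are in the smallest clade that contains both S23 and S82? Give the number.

The MRCA of S23 and S82 is the node subtending (((S42,S61),((S25,S9),(S85,S82))),(S23,S58)).
That clade contains 8 terminal taxa: S23, S25, S42, S58, S61, S82, S85, S9.

8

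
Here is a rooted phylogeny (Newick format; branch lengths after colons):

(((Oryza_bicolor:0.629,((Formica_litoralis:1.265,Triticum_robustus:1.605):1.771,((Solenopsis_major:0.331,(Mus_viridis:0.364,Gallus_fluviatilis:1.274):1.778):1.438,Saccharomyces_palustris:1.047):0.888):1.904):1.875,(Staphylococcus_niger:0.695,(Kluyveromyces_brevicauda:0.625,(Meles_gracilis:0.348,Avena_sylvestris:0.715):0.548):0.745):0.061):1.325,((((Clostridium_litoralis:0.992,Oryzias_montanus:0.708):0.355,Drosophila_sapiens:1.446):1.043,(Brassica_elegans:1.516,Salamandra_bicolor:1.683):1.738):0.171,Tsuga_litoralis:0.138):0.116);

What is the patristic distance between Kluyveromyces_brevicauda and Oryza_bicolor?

3.935

The path runs Kluyveromyces_brevicauda → … → MRCA → … → Oryza_bicolor; the MRCA is the node subtending ((Oryza_bicolor,((Formica_litoralis,Triticum_robustus),((Solenopsis_major,(Mus_viridis,Gallus_fluviatilis)),Saccharomyces_palustris))),(Staphylococcus_niger,(Kluyveromyces_brevicauda,(Meles_gracilis,Avena_sylvestris)))).
Branch lengths along that path: 0.625 + 0.745 + 0.061 + 1.875 + 0.629 = 3.935.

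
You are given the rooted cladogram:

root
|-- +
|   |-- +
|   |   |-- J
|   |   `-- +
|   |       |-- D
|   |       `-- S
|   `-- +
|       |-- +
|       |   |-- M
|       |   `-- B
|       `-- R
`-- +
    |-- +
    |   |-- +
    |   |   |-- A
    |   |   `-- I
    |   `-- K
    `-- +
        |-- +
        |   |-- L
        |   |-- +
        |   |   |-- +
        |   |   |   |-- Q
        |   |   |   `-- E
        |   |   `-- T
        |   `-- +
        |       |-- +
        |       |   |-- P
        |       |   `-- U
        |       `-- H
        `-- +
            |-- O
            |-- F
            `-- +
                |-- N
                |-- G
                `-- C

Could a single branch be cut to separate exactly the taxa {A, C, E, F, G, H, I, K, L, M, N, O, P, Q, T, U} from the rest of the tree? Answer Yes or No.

No

The MRCA of the listed taxa is the root, so the smallest clade containing them is the whole tree.
That clade also contains B, D, J, R, S, which are not in the proposed group, so the group is not monophyletic.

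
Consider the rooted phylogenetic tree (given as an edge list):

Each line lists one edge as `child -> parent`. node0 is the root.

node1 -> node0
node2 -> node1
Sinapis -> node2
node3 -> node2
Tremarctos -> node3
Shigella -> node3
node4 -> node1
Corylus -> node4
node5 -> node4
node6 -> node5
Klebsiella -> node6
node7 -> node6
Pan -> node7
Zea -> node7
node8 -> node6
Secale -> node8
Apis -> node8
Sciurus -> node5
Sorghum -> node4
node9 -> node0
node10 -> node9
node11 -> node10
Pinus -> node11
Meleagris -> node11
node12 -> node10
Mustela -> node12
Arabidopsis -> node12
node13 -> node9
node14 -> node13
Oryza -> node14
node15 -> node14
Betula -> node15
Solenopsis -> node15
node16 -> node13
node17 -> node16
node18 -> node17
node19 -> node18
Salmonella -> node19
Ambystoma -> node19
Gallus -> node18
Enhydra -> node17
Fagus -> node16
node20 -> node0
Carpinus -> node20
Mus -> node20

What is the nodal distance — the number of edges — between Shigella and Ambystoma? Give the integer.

The MRCA of Shigella and Ambystoma is the root of the tree.
From Shigella up to that node: 4 branches. From Ambystoma up to the same node: 7 branches. Total: 4 + 7 = 11.

11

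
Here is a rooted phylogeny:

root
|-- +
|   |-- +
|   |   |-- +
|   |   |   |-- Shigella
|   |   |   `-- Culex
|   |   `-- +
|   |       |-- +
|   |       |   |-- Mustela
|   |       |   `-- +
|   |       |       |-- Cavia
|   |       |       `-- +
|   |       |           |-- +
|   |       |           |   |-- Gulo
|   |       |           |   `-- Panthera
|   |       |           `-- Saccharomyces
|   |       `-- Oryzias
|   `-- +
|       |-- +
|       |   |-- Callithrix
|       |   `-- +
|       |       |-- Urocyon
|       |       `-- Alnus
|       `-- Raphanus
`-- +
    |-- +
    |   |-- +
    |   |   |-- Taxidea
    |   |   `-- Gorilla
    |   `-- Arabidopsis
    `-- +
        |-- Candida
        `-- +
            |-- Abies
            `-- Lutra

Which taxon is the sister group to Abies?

Lutra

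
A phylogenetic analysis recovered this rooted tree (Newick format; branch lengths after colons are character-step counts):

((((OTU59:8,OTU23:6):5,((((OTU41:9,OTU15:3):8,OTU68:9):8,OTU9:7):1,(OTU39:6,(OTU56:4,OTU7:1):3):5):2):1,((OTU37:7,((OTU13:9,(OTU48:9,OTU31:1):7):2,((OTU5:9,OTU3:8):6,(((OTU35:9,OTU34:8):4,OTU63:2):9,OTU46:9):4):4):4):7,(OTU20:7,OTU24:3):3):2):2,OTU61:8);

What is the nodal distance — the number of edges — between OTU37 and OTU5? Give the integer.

The MRCA of OTU37 and OTU5 is the node subtending (OTU37,((OTU13,(OTU48,OTU31)),((OTU5,OTU3),(((OTU35,OTU34),OTU63),OTU46)))).
From OTU37 up to that node: 1 branch. From OTU5 up to the same node: 4 branches. Total: 1 + 4 = 5.

5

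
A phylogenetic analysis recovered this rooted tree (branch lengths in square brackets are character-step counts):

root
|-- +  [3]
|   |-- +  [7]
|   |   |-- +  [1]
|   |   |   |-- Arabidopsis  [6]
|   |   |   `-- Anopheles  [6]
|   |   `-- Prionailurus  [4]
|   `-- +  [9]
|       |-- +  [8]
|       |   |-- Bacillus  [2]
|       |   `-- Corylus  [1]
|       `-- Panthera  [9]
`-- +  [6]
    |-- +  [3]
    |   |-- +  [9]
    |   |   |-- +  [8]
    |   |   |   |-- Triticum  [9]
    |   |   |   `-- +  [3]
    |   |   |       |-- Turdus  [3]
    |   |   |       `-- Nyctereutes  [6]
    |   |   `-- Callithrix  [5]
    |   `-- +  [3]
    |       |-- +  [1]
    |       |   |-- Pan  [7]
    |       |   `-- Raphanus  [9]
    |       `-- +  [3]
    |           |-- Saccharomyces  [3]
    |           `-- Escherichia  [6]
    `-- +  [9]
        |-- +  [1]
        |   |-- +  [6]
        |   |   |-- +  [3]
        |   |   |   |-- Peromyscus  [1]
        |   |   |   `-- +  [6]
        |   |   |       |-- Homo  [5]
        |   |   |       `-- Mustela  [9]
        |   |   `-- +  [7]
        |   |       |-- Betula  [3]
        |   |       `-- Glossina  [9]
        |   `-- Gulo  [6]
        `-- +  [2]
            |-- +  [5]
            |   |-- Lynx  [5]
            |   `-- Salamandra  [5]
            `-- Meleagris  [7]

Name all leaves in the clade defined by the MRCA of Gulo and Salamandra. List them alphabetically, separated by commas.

Betula, Glossina, Gulo, Homo, Lynx, Meleagris, Mustela, Peromyscus, Salamandra

Tracing Gulo: it sits inside (((Peromyscus,(Homo,Mustela)),(Betula,Glossina)),Gulo).
Tracing Salamandra: it sits inside (Lynx,Salamandra).
The smallest clade enclosing both is ((((Peromyscus,(Homo,Mustela)),(Betula,Glossina)),Gulo),((Lynx,Salamandra),Meleagris)); the answer is its 9 terminal taxa in alphabetical order.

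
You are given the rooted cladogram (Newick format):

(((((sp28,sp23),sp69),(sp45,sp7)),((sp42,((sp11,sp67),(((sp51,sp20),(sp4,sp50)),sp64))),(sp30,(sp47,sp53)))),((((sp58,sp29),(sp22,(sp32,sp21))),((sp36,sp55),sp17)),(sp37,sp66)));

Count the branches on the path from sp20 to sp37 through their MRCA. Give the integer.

The MRCA of sp20 and sp37 is the root of the tree.
From sp20 up to that node: 8 branches. From sp37 up to the same node: 3 branches. Total: 8 + 3 = 11.

11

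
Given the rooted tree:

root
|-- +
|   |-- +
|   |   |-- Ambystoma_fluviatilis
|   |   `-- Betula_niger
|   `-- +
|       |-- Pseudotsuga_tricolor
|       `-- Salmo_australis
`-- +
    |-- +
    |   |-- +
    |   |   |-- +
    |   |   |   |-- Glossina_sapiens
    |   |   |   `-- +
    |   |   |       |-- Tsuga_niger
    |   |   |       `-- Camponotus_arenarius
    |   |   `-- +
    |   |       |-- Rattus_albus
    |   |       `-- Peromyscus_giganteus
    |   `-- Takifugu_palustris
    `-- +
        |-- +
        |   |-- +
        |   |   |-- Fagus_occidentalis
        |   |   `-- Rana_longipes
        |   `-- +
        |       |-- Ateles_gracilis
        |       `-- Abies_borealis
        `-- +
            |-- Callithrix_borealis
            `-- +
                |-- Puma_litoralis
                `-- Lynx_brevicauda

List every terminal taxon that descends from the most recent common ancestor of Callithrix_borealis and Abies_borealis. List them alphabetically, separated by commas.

Tracing Callithrix_borealis: it sits inside (Callithrix_borealis,(Puma_litoralis,Lynx_brevicauda)).
Tracing Abies_borealis: it sits inside (Ateles_gracilis,Abies_borealis).
The smallest clade enclosing both is (((Fagus_occidentalis,Rana_longipes),(Ateles_gracilis,Abies_borealis)),(Callithrix_borealis,(Puma_litoralis,Lynx_brevicauda))); the answer is its 7 terminal taxa in alphabetical order.

Abies_borealis, Ateles_gracilis, Callithrix_borealis, Fagus_occidentalis, Lynx_brevicauda, Puma_litoralis, Rana_longipes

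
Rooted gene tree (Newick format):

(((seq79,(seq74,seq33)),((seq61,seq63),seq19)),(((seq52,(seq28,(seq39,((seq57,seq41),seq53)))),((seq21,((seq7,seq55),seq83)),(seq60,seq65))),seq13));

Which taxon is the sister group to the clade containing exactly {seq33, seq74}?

seq79

The clade containing exactly {seq33, seq74} attaches to the tree at the node subtending (seq79,(seq74,seq33)).
The other lineage descending from that same node — the sister group — is the single tip seq79.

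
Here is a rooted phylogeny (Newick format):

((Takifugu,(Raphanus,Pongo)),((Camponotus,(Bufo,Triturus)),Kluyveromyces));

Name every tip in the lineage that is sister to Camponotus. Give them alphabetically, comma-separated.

Bufo, Triturus

Camponotus attaches to the tree at the node subtending (Camponotus,(Bufo,Triturus)).
The other lineage descending from that same node — the sister group — is (Bufo,Triturus); its 2 tips in alphabetical order are the answer.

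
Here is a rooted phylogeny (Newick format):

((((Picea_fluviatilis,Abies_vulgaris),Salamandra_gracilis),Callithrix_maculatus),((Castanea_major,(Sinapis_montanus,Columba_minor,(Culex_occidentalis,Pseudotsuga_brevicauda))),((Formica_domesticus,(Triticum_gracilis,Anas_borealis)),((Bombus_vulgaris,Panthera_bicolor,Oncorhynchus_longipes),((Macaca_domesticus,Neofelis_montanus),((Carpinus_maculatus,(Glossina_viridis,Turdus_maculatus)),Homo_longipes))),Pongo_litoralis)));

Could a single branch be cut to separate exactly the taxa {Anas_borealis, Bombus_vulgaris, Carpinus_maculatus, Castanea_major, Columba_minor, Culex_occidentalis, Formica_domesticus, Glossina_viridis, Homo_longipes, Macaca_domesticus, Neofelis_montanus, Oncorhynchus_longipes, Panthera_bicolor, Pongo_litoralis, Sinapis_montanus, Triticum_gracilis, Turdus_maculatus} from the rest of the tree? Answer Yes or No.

The MRCA of the listed taxa subtends ((Castanea_major,(Sinapis_montanus,Columba_minor,(Culex_occidentalis,Pseudotsuga_brevicauda))),((Formica_domesticus,(Triticum_gracilis,Anas_borealis)),((Bombus_vulgaris,Panthera_bicolor,Oncorhynchus_longipes),((Macaca_domesticus,Neofelis_montanus),((Carpinus_maculatus,(Glossina_viridis,Turdus_maculatus)),Homo_longipes))),Pongo_litoralis)).
That clade also contains Pseudotsuga_brevicauda, which is not in the proposed group, so the group is not monophyletic.

No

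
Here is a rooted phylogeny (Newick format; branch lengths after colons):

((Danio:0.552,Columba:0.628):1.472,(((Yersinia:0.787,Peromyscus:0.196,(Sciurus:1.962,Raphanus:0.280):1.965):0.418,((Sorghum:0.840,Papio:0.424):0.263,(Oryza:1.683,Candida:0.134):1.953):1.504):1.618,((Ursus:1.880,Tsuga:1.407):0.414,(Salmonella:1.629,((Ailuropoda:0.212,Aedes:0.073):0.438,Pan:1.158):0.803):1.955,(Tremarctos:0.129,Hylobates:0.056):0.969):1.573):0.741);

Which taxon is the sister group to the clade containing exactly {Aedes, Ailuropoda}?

Pan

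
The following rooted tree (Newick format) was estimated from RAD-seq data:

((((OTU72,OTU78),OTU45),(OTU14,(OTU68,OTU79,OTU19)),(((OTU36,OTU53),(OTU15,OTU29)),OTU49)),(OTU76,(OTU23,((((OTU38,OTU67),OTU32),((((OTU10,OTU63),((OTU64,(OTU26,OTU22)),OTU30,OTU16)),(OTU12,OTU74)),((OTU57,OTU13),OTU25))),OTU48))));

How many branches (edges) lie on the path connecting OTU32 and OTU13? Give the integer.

The MRCA of OTU32 and OTU13 is the node subtending (((OTU38,OTU67),OTU32),((((OTU10,OTU63),((OTU64,(OTU26,OTU22)),OTU30,OTU16)),(OTU12,OTU74)),((OTU57,OTU13),OTU25))).
From OTU32 up to that node: 2 branches. From OTU13 up to the same node: 4 branches. Total: 2 + 4 = 6.

6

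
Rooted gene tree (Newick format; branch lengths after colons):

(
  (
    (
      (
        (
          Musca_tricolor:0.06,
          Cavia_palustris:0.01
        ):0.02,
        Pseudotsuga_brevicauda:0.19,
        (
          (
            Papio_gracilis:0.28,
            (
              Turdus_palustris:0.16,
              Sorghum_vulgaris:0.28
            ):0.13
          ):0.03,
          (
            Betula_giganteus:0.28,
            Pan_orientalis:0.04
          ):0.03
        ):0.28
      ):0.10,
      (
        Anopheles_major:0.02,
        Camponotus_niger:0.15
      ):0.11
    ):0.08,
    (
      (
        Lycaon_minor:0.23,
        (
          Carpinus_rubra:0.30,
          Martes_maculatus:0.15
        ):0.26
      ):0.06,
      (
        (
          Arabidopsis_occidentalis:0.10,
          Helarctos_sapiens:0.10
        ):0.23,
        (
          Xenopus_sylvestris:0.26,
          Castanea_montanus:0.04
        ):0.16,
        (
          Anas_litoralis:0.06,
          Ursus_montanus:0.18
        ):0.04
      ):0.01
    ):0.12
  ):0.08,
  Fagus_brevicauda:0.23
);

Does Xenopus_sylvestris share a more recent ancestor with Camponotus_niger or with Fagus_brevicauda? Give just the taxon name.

Camponotus_niger

The MRCA of Xenopus_sylvestris and Camponotus_niger subtends ((((Musca_tricolor,Cavia_palustris),Pseudotsuga_brevicauda,((Papio_gracilis,(Turdus_palustris,Sorghum_vulgaris)),(Betula_giganteus,Pan_orientalis))),(Anopheles_major,Camponotus_niger)),((Lycaon_minor,(Carpinus_rubra,Martes_maculatus)),((Arabidopsis_occidentalis,Helarctos_sapiens),(Xenopus_sylvestris,Castanea_montanus),(Anas_litoralis,Ursus_montanus)))) (19 taxa).
The MRCA of Xenopus_sylvestris and Fagus_brevicauda is the root, subtending the entire tree (20 taxa).
The first is nested inside the second, so Xenopus_sylvestris shares a more recent common ancestor with Camponotus_niger.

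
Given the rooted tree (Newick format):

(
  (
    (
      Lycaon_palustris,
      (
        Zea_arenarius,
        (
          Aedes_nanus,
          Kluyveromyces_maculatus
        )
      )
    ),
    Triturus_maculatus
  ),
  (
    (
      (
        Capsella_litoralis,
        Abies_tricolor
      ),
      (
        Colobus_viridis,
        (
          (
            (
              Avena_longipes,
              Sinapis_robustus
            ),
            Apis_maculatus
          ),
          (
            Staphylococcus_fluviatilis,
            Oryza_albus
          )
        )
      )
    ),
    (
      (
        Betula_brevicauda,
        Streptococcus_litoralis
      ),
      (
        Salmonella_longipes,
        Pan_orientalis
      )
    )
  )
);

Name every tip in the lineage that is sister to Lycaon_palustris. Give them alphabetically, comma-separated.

Lycaon_palustris attaches to the tree at the node subtending (Lycaon_palustris,(Zea_arenarius,(Aedes_nanus,Kluyveromyces_maculatus))).
The other lineage descending from that same node — the sister group — is (Zea_arenarius,(Aedes_nanus,Kluyveromyces_maculatus)); its 3 tips in alphabetical order are the answer.

Aedes_nanus, Kluyveromyces_maculatus, Zea_arenarius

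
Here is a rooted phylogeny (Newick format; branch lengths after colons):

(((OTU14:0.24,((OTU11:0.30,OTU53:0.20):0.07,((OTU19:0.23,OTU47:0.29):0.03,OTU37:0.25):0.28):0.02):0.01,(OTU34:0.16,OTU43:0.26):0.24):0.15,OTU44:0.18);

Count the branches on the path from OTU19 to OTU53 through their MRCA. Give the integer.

The MRCA of OTU19 and OTU53 is the node subtending ((OTU11,OTU53),((OTU19,OTU47),OTU37)).
From OTU19 up to that node: 3 branches. From OTU53 up to the same node: 2 branches. Total: 3 + 2 = 5.

5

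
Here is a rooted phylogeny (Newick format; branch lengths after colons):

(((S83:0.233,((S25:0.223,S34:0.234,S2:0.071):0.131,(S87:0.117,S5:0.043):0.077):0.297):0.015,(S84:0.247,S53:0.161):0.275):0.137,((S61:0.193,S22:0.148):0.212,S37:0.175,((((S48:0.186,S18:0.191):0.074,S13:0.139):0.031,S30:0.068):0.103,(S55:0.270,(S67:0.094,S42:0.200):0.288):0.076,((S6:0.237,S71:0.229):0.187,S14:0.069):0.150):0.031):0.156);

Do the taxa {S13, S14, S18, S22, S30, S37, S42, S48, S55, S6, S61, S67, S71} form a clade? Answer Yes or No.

Yes

The most recent common ancestor of these taxa subtends ((S61,S22),S37,((((S48,S18),S13),S30),(S55,(S67,S42)),((S6,S71),S14))).
That clade has exactly 13 tips — every listed taxon and nothing else — so the group is monophyletic.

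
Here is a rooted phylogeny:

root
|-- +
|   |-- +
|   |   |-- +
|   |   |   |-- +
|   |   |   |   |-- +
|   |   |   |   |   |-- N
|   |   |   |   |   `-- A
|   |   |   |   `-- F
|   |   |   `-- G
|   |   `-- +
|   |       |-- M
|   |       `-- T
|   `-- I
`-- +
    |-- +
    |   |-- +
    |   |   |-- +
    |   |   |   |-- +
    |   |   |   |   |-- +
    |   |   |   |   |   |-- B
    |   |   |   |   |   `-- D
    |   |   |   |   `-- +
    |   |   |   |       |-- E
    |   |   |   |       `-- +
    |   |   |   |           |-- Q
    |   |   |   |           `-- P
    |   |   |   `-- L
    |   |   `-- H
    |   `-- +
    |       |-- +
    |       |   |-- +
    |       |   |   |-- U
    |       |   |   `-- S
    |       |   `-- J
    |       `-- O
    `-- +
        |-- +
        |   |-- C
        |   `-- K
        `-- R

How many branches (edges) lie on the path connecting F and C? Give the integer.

The MRCA of F and C is the root of the tree.
From F up to that node: 5 branches. From C up to the same node: 4 branches. Total: 5 + 4 = 9.

9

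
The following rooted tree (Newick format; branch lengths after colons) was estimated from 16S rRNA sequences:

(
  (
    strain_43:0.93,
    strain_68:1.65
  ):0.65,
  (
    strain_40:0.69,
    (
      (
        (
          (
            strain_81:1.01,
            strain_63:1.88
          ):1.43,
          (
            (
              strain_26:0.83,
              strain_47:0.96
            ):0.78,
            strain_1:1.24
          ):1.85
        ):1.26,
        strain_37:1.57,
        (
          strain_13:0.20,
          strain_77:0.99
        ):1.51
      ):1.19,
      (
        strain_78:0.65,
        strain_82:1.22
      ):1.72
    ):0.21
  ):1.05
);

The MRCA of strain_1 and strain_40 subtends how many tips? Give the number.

The MRCA of strain_1 and strain_40 is the node subtending (strain_40,((((strain_81,strain_63),((strain_26,strain_47),strain_1)),strain_37,(strain_13,strain_77)),(strain_78,strain_82))).
That clade contains 11 terminal taxa: strain_1, strain_13, strain_26, strain_37, strain_40, strain_47, strain_63, strain_77, strain_78, strain_81, strain_82.

11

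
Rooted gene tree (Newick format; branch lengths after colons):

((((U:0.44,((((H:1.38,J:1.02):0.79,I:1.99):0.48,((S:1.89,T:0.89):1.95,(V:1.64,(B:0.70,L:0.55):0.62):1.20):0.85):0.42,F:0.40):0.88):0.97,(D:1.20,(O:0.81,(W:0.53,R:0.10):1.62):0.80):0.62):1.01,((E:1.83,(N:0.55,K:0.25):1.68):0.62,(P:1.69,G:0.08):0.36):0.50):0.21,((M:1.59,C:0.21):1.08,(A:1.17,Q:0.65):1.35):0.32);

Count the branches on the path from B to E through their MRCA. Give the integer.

11

The MRCA of B and E is the node subtending (((U,((((H,J),I),((S,T),(V,(B,L)))),F)),(D,(O,(W,R)))),((E,(N,K)),(P,G))).
From B up to that node: 8 branches. From E up to the same node: 3 branches. Total: 8 + 3 = 11.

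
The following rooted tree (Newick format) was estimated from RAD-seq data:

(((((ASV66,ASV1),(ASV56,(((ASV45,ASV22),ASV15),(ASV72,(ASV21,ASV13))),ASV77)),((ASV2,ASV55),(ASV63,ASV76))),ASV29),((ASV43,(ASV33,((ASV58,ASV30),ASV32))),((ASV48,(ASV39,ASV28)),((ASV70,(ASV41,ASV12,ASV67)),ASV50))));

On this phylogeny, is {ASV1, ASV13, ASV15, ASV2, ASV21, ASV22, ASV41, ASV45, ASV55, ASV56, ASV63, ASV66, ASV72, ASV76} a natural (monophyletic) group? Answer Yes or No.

No

The MRCA of the listed taxa is the root, so the smallest clade containing them is the whole tree.
That clade also contains ASV12, ASV28, ASV29, ASV30, ASV32, ASV33, ASV39, ASV43, ASV48, ASV50, ASV58, ASV67, ASV70, ASV77, which are not in the proposed group, so the group is not monophyletic.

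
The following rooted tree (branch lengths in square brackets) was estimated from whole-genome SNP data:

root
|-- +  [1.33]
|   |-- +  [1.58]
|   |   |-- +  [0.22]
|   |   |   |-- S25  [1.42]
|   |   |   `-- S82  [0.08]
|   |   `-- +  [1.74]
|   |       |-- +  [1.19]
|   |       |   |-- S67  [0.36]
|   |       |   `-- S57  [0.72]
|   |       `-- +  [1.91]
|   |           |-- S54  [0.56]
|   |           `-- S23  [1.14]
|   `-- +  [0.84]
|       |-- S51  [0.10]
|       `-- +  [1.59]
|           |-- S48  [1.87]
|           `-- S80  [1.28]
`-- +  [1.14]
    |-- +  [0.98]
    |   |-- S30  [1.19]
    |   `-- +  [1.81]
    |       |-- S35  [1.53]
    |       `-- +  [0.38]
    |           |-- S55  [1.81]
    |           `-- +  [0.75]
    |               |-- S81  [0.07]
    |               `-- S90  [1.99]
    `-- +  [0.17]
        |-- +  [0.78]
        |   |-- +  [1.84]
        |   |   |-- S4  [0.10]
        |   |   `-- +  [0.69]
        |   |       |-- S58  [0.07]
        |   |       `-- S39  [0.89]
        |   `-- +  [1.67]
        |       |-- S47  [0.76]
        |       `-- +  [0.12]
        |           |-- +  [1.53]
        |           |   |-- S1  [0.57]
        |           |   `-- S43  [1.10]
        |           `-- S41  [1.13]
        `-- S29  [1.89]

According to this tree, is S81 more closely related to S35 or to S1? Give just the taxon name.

The MRCA of S81 and S35 subtends (S35,(S55,(S81,S90))) (4 taxa).
The MRCA of S81 and S1 subtends ((S30,(S35,(S55,(S81,S90)))),(((S4,(S58,S39)),(S47,((S1,S43),S41))),S29)) (13 taxa).
The first is nested inside the second, so S81 shares a more recent common ancestor with S35.

S35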